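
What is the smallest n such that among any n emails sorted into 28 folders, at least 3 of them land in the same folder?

57

There are 28 folders acting as pigeonholes.
With 28 × 2 = 56 emails we could place exactly 2 in each, with no class reaching 3.
One more forces some class to hold 3, so 56 + 1 = 57.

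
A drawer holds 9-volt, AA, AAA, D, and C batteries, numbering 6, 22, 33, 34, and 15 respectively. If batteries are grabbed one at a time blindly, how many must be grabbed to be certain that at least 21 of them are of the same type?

In the worst case we take at most 20 of each type, but all 6 9-volt and all 15 C (fewer than 20), giving 6 + 20 + 20 + 20 + 15 = 81.
One more battery then forces some type to 21, so 81 + 1 = 82.

82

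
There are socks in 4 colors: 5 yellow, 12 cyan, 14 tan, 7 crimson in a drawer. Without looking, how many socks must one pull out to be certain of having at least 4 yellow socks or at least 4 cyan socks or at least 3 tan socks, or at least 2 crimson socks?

10

The worst case stops just short of every target: 3 yellow, 3 cyan, 2 tan, 1 crimson — 3 + 3 + 2 + 1 = 9 socks.
One more sock must push some color to its target, so 9 + 1 = 10.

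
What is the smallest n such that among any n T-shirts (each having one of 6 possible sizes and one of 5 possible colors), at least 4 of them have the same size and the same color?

91

There are 6 × 5 = 30 (size, color) combinations acting as pigeonholes.
With 30 × 3 = 90 T-shirts we could place exactly 3 in each, with no (size, color) pair reaching 4.
One more forces some (size, color) pair to hold 4, so 90 + 1 = 91.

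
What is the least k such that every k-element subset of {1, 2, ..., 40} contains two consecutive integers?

Partition {1, …, 40} into 20 pairs: {1,2}, {3,4}, …, {39,40}.
Choosing 20 integers — say the 20 even numbers 2, 4, …, 40 — takes one from each pair and avoids the property.
Choosing 21 forces two into the same pair by pigeonhole, and those are consecutive. So 21.

21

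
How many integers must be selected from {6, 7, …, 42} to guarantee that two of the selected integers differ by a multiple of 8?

Use the pigeonhole principle on residue classes: group the integers by remainder mod 8; there are 8 residue classes, each nonempty in this range.
Choosing one from each class (8 integers) avoids any shared remainder.
One more choice must repeat a class, so two differ by a multiple of 8. Hence 8 + 1 = 9.

9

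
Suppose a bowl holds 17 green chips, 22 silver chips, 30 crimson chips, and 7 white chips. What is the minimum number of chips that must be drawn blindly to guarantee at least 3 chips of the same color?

9

The worst case takes 2 chips of each color without reaching 3 of any: 4 × 2 = 8.
The next chip must bring some color to 3, so 8 + 1 = 9.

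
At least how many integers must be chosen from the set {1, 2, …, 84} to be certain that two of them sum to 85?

43

Partition {1, …, 84} into 42 pairs: {1,84}, {2,83}, …, {42,43}.
Choosing 42 integers — say the integers 1 through 42 — takes one from each pair and avoids the property.
Choosing 43 forces two into the same pair by pigeonhole, and those sum to 85. So 43.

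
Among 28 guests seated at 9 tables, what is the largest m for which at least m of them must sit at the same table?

The 28 guests fall into 9 tables.
If each of the 9 tables held at most 3, the total would be at most 9 × 3 = 27 < 28, a contradiction.
So at least one holds ⌈28/9⌉ = 4.

4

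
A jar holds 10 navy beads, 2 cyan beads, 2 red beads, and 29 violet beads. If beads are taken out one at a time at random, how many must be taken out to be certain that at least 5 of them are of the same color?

13

In the worst case we take at most 4 of each color, but all 2 cyan and all 2 red (fewer than 4), giving 4 + 2 + 2 + 4 = 12.
One more bead then forces some color to 5, so 12 + 1 = 13.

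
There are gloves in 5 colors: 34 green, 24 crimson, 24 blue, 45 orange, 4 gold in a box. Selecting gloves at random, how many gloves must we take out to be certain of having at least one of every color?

128

The hardest color to obtain is gold: we could draw every other glove first — 131 − 4 = 127 gloves — without a single gold one.
The next draw must be gold, so 127 + 1 = 128.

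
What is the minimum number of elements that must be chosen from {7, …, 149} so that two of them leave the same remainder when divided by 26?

27

Group the integers by remainder mod 26; there are 26 residue classes, each nonempty in this range.
Choosing one from each class (26 integers) avoids any shared remainder.
One more choice must repeat a class, so two differ by a multiple of 26. Hence 26 + 1 = 27.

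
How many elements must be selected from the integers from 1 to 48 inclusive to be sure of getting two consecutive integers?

25

Partition {1, …, 48} into 24 pairs: {1,2}, {3,4}, …, {47,48}.
Choosing 24 integers — say the 24 even numbers 2, 4, …, 48 — takes one from each pair and avoids the property.
Choosing 25 forces two into the same pair by pigeonhole, and those are consecutive. So 25.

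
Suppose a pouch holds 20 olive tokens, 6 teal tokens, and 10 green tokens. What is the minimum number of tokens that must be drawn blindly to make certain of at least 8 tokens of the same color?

Treat the 3 colors as pigeonholes.
In the worst case we take at most 7 of each color, but all 6 teal (fewer than 7), giving 7 + 6 + 7 = 20.
One more token then forces some color to 8, so 20 + 1 = 21.

21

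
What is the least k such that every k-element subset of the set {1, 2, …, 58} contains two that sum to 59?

Partition {1, …, 58} into 29 pairs: {1,58}, {2,57}, …, {29,30}.
Choosing 29 integers — say the integers 1 through 29 — takes one from each pair and avoids the property.
Choosing 30 forces two into the same pair by pigeonhole, and those sum to 59. So 30.

30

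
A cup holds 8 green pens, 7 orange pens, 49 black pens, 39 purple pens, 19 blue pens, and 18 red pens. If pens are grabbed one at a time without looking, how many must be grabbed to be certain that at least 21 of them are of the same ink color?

93

Treat the 6 ink colors as pigeonholes.
In the worst case we take at most 20 of each ink color, but all 8 green, all 7 orange, all 19 blue, and all 18 red (fewer than 20), giving 8 + 7 + 20 + 20 + 19 + 18 = 92.
One more pen then forces some ink color to 21, so 92 + 1 = 93.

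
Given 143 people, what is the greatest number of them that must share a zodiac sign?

The 143 people fall into 12 zodiac signs.
If each of the 12 zodiac signs held at most 11, the total would be at most 12 × 11 = 132 < 143, a contradiction.
So at least one holds ⌈143/12⌉ = 12.

12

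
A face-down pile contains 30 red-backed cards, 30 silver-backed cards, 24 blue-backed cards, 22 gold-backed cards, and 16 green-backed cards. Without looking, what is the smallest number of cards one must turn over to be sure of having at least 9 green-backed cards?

To avoid green-backed cards as long as possible, exhaust the other 4 back colors first.
The worst case draws every non-green-backed card first: 30 + 30 + 24 + 22 = 106.
The next 9 draws are then forced to be green-backed, giving 106 + 9 = 115.

115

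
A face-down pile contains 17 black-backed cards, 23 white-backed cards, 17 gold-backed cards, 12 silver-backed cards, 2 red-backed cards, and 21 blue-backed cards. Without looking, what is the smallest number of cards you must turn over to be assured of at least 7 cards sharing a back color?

33

Treat the 6 back colors as pigeonholes.
In the worst case we take at most 6 of each back color, but all 2 red-backed (fewer than 6), giving 6 + 6 + 6 + 6 + 2 + 6 = 32.
One more card then forces some back color to 7, so 32 + 1 = 33.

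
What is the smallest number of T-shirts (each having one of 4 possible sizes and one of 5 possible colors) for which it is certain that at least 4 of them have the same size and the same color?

There are 4 × 5 = 20 (size, color) combinations acting as pigeonholes.
With 20 × 3 = 60 T-shirts we could place exactly 3 in each, with no (size, color) pair reaching 4.
One more forces some (size, color) pair to hold 4, so 60 + 1 = 61.

61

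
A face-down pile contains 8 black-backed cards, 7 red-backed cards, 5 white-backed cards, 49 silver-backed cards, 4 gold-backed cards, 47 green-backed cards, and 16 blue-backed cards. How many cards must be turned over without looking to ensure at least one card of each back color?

The hardest back color to obtain is gold-backed: we could draw every other card first — 136 − 4 = 132 cards — without a single gold-backed one.
The next draw must be gold-backed, so 132 + 1 = 133.

133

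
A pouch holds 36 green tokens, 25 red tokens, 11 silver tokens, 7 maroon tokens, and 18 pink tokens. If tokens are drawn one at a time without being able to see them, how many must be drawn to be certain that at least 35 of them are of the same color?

96

In the worst case we take at most 34 of each color, but all 25 red, all 11 silver, all 7 maroon, and all 18 pink (fewer than 34), giving 34 + 25 + 11 + 7 + 18 = 95.
One more token then forces some color to 35, so 95 + 1 = 96.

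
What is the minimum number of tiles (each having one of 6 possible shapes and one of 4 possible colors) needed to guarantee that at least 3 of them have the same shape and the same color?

49

There are 6 × 4 = 24 (shape, color) combinations acting as pigeonholes.
With 24 × 2 = 48 tiles we could place exactly 2 in each, with no (shape, color) pair reaching 3.
One more forces some (shape, color) pair to hold 3, so 48 + 1 = 49.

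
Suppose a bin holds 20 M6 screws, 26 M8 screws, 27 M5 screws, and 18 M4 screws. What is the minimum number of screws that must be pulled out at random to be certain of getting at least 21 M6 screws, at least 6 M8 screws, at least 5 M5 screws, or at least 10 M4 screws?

39

The worst case stops just short of every target: 20 M6, 5 M8, 4 M5, 9 M4 — 20 + 5 + 4 + 9 = 38 screws.
One more screw must push some size to its target, so 38 + 1 = 39.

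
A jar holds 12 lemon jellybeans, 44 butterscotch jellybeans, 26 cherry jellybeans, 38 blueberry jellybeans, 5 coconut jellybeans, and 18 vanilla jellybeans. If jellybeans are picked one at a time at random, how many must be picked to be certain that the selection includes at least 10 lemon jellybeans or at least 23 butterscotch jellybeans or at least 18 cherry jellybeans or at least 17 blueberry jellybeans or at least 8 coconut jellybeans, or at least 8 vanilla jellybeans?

77

The worst case stops just short of every target: 9 lemon, 22 butterscotch, 17 cherry, 16 blueberry, all 5 coconut, 7 vanilla — 9 + 22 + 17 + 16 + 5 + 7 = 76 jellybeans.
One more jellybean must push some flavor to its target, so 76 + 1 = 77.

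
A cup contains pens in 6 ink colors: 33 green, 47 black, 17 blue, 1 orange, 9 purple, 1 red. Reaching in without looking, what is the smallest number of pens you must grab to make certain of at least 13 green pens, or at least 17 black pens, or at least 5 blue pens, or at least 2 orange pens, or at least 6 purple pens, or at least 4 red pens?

Each of the 6 ink colors has its own threshold; avoid all of them simultaneously.
The worst case stops just short of every target: 12 green, 16 black, 4 blue, 1 orange, 5 purple, all 1 red — 12 + 16 + 4 + 1 + 5 + 1 = 39 pens.
One more pen must push some ink color to its target, so 39 + 1 = 40.

40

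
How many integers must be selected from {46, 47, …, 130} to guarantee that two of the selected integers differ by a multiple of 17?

Use the pigeonhole principle on residue classes: group the integers by remainder mod 17; there are 17 residue classes, each nonempty in this range.
Choosing one from each class (17 integers) avoids any shared remainder.
One more choice must repeat a class, so two differ by a multiple of 17. Hence 17 + 1 = 18.

18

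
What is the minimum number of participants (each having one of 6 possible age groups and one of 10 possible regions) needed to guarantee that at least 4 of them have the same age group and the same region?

There are 6 × 10 = 60 (age group, region) combinations acting as pigeonholes.
With 60 × 3 = 180 participants we could place exactly 3 in each, with no (age group, region) pair reaching 4.
One more forces some (age group, region) pair to hold 4, so 180 + 1 = 181.

181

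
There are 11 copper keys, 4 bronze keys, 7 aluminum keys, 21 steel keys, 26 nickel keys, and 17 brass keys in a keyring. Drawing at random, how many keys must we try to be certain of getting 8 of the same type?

40

In the worst case we take at most 7 of each type, but all 4 bronze (fewer than 7), giving 7 + 4 + 7 + 7 + 7 + 7 = 39.
One more key then forces some type to 8, so 39 + 1 = 40.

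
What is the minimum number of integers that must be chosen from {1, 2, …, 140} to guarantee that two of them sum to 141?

71

Partition {1, …, 140} into 70 pairs: {1,140}, {2,139}, …, {70,71}.
Choosing 70 integers — say the integers 1 through 70 — takes one from each pair and avoids the property.
Choosing 71 forces two into the same pair by pigeonhole, and those sum to 141. So 71.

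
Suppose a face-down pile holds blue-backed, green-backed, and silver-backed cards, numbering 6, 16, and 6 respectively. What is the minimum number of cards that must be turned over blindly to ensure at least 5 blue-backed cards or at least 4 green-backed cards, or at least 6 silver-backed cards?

13

Each of the 3 back colors has its own threshold; avoid all of them simultaneously.
The worst case stops just short of every target: 4 blue-backed, 3 green-backed, 5 silver-backed — 4 + 3 + 5 = 12 cards.
One more card must push some back color to its target, so 12 + 1 = 13.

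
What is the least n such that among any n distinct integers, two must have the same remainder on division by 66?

Use the pigeonhole principle on residue classes: two integers differ by a multiple of 66 exactly when they share a remainder mod 66.
There are 66 residue classes mod 66, so 66 integers can all lie in distinct classes.
One more integer must repeat a residue, giving a difference divisible by 66. So n = 66 + 1 = 67.

67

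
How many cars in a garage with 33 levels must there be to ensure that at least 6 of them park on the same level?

166

There are 33 levels acting as pigeonholes.
With 33 × 5 = 165 cars we could place exactly 5 in each, with no class reaching 6.
One more forces some class to hold 6, so 165 + 1 = 166.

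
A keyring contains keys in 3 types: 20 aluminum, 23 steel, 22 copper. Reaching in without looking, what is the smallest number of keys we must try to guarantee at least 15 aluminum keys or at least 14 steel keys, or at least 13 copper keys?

The worst case stops just short of every target: 14 aluminum, 13 steel, 12 copper — 14 + 13 + 12 = 39 keys.
One more key must push some type to its target, so 39 + 1 = 40.

40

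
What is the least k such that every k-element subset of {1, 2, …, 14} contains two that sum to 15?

Partition {1, …, 14} into 7 pairs: {1,14}, {2,13}, …, {7,8}.
Choosing 7 integers — say the integers 1 through 7 — takes one from each pair and avoids the property.
Choosing 8 forces two into the same pair by pigeonhole, and those sum to 15. So 8.

8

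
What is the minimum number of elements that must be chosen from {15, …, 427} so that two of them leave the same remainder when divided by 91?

Group the integers by remainder mod 91; there are 91 residue classes, each nonempty in this range.
Choosing one from each class (91 integers) avoids any shared remainder.
One more choice must repeat a class, so two differ by a multiple of 91. Hence 91 + 1 = 92.

92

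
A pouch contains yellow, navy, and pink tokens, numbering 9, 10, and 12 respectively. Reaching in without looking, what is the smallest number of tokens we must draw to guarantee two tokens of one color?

4

The worst case takes 1 token of each color without reaching 2 of any: 3 × 1 = 3.
The next token must bring some color to 2, so 3 + 1 = 4.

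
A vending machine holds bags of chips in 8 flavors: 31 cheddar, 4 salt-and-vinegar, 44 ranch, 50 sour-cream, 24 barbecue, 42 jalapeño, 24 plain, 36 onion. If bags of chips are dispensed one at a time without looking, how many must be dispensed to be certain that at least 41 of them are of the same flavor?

In the worst case we take at most 40 of each flavor, but all 31 cheddar, all 4 salt-and-vinegar, all 24 barbecue, all 24 plain, and all 36 onion (fewer than 40), giving 31 + 4 + 40 + 40 + 24 + 40 + 24 + 36 = 239.
One more bag of chips then forces some flavor to 41, so 239 + 1 = 240.

240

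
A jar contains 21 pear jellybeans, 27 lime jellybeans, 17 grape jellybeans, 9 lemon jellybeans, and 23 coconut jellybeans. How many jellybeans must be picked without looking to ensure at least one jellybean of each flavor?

89

The hardest flavor to obtain is lemon: we could draw every other jellybean first — 97 − 9 = 88 jellybeans — without a single lemon one.
The next draw must be lemon, so 88 + 1 = 89.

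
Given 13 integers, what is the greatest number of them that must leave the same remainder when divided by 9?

If each of the 9 residue classes modulo 9 held at most 1, the total would be at most 9 × 1 = 9 < 13, a contradiction.
So at least one holds ⌈13/9⌉ = 2.

2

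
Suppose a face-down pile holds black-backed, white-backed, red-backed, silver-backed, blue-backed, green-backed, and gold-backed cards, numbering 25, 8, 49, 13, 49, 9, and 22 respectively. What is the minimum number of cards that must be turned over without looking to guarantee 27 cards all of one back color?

In the worst case we take at most 26 of each back color, but all 25 black-backed, all 8 white-backed, all 13 silver-backed, all 9 green-backed, and all 22 gold-backed (fewer than 26), giving 25 + 8 + 26 + 13 + 26 + 9 + 22 = 129.
One more card then forces some back color to 27, so 129 + 1 = 130.

130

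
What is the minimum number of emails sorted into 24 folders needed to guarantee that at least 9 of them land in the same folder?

There are 24 folders acting as pigeonholes.
With 24 × 8 = 192 emails we could place exactly 8 in each, with no class reaching 9.
One more forces some class to hold 9, so 192 + 1 = 193.

193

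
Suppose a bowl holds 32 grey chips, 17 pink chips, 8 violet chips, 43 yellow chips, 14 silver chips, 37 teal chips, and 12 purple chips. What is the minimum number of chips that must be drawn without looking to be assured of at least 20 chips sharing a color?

Treat the 7 colors as pigeonholes.
In the worst case we take at most 19 of each color, but all 17 pink, all 8 violet, all 14 silver, and all 12 purple (fewer than 19), giving 19 + 17 + 8 + 19 + 14 + 19 + 12 = 108.
One more chip then forces some color to 20, so 108 + 1 = 109.

109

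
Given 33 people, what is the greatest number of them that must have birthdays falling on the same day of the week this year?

If each of the 7 days of the week held at most 4, the total would be at most 7 × 4 = 28 < 33, a contradiction.
So at least one holds ⌈33/7⌉ = 5.

5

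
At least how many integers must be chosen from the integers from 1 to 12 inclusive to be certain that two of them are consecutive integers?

Partition {1, …, 12} into 6 pairs: {1,2}, {3,4}, …, {11,12}.
Choosing 6 integers — say the 6 even numbers 2, 4, …, 12 — takes one from each pair and avoids the property.
Choosing 7 forces two into the same pair by pigeonhole, and those are consecutive. So 7.

7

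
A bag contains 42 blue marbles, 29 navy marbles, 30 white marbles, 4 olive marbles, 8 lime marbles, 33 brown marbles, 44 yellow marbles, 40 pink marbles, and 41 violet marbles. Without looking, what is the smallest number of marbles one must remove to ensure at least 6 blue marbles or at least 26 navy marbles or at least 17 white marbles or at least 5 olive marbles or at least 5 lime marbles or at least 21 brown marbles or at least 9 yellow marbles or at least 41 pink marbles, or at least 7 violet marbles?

129

The worst case stops just short of every target: 5 blue, 25 navy, 16 white, 4 olive, 4 lime, 20 brown, 8 yellow, 40 pink, 6 violet — 5 + 25 + 16 + 4 + 4 + 20 + 8 + 40 + 6 = 128 marbles.
One more marble must push some color to its target, so 128 + 1 = 129.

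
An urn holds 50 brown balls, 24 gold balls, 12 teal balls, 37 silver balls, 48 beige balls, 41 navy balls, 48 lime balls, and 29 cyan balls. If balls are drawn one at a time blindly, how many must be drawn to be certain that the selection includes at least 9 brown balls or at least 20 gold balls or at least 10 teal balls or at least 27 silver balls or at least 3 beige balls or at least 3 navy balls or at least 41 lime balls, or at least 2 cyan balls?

108

The worst case stops just short of every target: 8 brown, 19 gold, 9 teal, 26 silver, 2 beige, 2 navy, 40 lime, 1 cyan — 8 + 19 + 9 + 26 + 2 + 2 + 40 + 1 = 107 balls.
One more ball must push some color to its target, so 107 + 1 = 108.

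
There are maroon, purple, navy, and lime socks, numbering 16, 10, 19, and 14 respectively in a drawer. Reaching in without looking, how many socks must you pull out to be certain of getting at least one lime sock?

46

The worst case draws every non-lime sock first: 16 + 10 + 19 = 45.
The next draw is then forced to be lime, giving 45 + 1 = 46.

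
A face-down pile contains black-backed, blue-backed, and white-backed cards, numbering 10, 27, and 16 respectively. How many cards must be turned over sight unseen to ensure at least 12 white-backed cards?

49

The worst case draws every non-white-backed card first: 10 + 27 = 37.
The next 12 draws are then forced to be white-backed, giving 37 + 12 = 49.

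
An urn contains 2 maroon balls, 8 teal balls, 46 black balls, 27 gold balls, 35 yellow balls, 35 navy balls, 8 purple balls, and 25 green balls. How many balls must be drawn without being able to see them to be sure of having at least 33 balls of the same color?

Treat the 8 colors as pigeonholes.
In the worst case we take at most 32 of each color, but all 2 maroon, all 8 teal, all 27 gold, all 8 purple, and all 25 green (fewer than 32), giving 2 + 8 + 32 + 27 + 32 + 32 + 8 + 25 = 166.
One more ball then forces some color to 33, so 166 + 1 = 167.

167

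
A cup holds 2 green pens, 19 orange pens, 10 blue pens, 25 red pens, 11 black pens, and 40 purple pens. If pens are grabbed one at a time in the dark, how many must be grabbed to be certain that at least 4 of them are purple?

71

The worst case draws every non-purple pen first: 2 + 19 + 10 + 25 + 11 = 67.
The next 4 draws are then forced to be purple, giving 67 + 4 = 71.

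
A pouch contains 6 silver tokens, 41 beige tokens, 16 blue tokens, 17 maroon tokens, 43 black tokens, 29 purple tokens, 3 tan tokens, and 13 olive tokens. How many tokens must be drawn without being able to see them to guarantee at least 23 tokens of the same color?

122

In the worst case we take at most 22 of each color, but all 6 silver, all 16 blue, all 17 maroon, all 3 tan, and all 13 olive (fewer than 22), giving 6 + 22 + 16 + 17 + 22 + 22 + 3 + 13 = 121.
One more token then forces some color to 23, so 121 + 1 = 122.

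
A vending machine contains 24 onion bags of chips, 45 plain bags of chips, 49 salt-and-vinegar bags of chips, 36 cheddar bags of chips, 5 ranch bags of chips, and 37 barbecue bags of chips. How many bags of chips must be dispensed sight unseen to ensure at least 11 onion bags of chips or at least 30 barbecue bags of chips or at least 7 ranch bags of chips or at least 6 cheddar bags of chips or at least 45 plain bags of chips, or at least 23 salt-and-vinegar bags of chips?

The worst case stops just short of every target: 10 onion, 44 plain, 22 salt-and-vinegar, 5 cheddar, all 5 ranch, 29 barbecue — 10 + 44 + 22 + 5 + 5 + 29 = 115 bags of chips.
One more bag of chips must push some flavor to its target, so 115 + 1 = 116.

116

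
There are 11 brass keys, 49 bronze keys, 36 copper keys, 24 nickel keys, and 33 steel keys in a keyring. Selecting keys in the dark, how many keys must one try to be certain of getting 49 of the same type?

153

In the worst case we take at most 48 of each type, but all 11 brass, all 36 copper, all 24 nickel, and all 33 steel (fewer than 48), giving 11 + 48 + 36 + 24 + 33 = 152.
One more key then forces some type to 49, so 152 + 1 = 153.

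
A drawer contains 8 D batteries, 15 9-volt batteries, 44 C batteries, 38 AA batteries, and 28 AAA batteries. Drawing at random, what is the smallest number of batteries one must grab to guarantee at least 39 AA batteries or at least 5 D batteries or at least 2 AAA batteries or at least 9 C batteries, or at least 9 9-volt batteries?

60

The worst case stops just short of every target: 4 D, 8 9-volt, 8 C, 38 AA, 1 AAA — 4 + 8 + 8 + 38 + 1 = 59 batteries.
One more battery must push some type to its target, so 59 + 1 = 60.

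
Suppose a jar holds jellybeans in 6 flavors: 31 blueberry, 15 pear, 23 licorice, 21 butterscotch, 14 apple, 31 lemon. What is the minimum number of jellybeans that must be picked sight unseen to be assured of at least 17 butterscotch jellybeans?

131

To avoid butterscotch jellybeans as long as possible, exhaust the other 5 flavors first.
The worst case draws every non-butterscotch jellybean first: 31 + 15 + 23 + 14 + 31 = 114.
The next 17 draws are then forced to be butterscotch, giving 114 + 17 = 131.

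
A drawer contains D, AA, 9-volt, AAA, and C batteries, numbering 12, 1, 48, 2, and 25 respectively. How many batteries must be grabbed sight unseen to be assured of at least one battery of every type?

The hardest type to obtain is AA: we could draw every other battery first — 88 − 1 = 87 batteries — without a single AA one.
The next draw must be AA, so 87 + 1 = 88.

88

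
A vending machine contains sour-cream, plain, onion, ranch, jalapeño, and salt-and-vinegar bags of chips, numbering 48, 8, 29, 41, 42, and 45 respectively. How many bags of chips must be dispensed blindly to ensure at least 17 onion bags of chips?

201

To avoid onion bags of chips as long as possible, exhaust the other 5 flavors first.
The worst case draws every non-onion bag of chips first: 48 + 8 + 41 + 42 + 45 = 184.
The next 17 draws are then forced to be onion, giving 184 + 17 = 201.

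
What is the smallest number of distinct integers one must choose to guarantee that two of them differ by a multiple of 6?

Two integers differ by a multiple of 6 exactly when they share a remainder mod 6.
There are 6 residue classes mod 6, so 6 integers can all lie in distinct classes.
One more integer must repeat a residue, giving a difference divisible by 6. So n = 6 + 1 = 7.

7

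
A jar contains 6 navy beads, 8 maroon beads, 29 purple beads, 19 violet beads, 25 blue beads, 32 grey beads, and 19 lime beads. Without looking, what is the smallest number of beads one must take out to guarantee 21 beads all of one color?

Treat the 7 colors as pigeonholes.
In the worst case we take at most 20 of each color, but all 6 navy, all 8 maroon, all 19 violet, and all 19 lime (fewer than 20), giving 6 + 8 + 20 + 19 + 20 + 20 + 19 = 112.
One more bead then forces some color to 21, so 112 + 1 = 113.

113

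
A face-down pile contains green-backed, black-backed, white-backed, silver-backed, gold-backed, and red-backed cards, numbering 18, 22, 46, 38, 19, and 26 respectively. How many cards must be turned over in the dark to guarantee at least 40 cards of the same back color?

163

Treat the 6 back colors as pigeonholes.
In the worst case we take at most 39 of each back color, but all 18 green-backed, all 22 black-backed, all 38 silver-backed, all 19 gold-backed, and all 26 red-backed (fewer than 39), giving 18 + 22 + 39 + 38 + 19 + 26 = 162.
One more card then forces some back color to 40, so 162 + 1 = 163.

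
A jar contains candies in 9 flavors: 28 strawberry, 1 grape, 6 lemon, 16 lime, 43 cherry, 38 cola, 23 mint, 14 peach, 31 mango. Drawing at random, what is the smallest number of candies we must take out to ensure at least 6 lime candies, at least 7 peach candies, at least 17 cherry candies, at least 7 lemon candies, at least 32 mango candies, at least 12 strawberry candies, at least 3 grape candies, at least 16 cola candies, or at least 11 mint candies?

102

Each of the 9 flavors has its own threshold; avoid all of them simultaneously.
The worst case stops just short of every target: 11 strawberry, all 1 grape, 6 lemon, 5 lime, 16 cherry, 15 cola, 10 mint, 6 peach, 31 mango — 11 + 1 + 6 + 5 + 16 + 15 + 10 + 6 + 31 = 101 candies.
One more candy must push some flavor to its target, so 101 + 1 = 102.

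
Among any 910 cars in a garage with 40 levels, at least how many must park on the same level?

23

The 910 cars fall into 40 levels.
If each of the 40 levels held at most 22, the total would be at most 40 × 22 = 880 < 910, a contradiction.
So at least one holds ⌈910/40⌉ = 23.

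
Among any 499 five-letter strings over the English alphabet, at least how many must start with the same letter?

The 499 five-letter strings over the English alphabet fall into 26 possible first letters.
If each of the 26 possible first letters held at most 19, the total would be at most 26 × 19 = 494 < 499, a contradiction.
So at least one holds ⌈499/26⌉ = 20.

20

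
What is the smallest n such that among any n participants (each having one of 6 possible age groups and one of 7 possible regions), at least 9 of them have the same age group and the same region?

337

There are 6 × 7 = 42 (age group, region) combinations acting as pigeonholes.
With 42 × 8 = 336 participants we could place exactly 8 in each, with no (age group, region) pair reaching 9.
One more forces some (age group, region) pair to hold 9, so 336 + 1 = 337.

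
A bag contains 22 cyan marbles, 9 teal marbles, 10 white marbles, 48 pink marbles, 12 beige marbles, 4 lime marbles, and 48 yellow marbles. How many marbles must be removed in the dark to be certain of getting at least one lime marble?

150

To avoid lime marbles as long as possible, exhaust the other 6 colors first.
The worst case draws every non-lime marble first: 22 + 9 + 10 + 48 + 12 + 48 = 149.
The next draw is then forced to be lime, giving 149 + 1 = 150.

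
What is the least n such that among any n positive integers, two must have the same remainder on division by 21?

22

Two integers differ by a multiple of 21 exactly when they share a remainder mod 21.
There are 21 residue classes mod 21, so 21 integers can all lie in distinct classes.
One more integer must repeat a residue, giving a difference divisible by 21. So n = 21 + 1 = 22.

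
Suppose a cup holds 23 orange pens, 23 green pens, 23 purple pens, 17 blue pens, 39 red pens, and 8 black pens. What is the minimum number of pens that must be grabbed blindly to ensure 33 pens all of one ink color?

Treat the 6 ink colors as pigeonholes.
In the worst case we take at most 32 of each ink color, but all 23 orange, all 23 green, all 23 purple, all 17 blue, and all 8 black (fewer than 32), giving 23 + 23 + 23 + 17 + 32 + 8 = 126.
One more pen then forces some ink color to 33, so 126 + 1 = 127.

127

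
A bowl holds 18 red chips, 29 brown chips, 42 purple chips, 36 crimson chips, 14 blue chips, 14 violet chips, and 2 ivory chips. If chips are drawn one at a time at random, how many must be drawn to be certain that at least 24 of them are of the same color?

118

In the worst case we take at most 23 of each color, but all 18 red, all 14 blue, all 14 violet, and all 2 ivory (fewer than 23), giving 18 + 23 + 23 + 23 + 14 + 14 + 2 = 117.
One more chip then forces some color to 24, so 117 + 1 = 118.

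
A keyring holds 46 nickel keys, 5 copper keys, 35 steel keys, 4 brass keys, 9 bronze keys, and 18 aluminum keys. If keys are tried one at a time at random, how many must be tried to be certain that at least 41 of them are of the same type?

Treat the 6 types as pigeonholes.
In the worst case we take at most 40 of each type, but all 5 copper, all 35 steel, all 4 brass, all 9 bronze, and all 18 aluminum (fewer than 40), giving 40 + 5 + 35 + 4 + 9 + 18 = 111.
One more key then forces some type to 41, so 111 + 1 = 112.

112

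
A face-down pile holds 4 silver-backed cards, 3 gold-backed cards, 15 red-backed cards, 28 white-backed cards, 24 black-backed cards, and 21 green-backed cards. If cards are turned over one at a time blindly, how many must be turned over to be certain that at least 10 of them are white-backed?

77

The worst case draws every non-white-backed card first: 4 + 3 + 15 + 24 + 21 = 67.
The next 10 draws are then forced to be white-backed, giving 67 + 10 = 77.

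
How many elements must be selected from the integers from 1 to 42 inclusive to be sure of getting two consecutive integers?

22

Partition {1, …, 42} into 21 pairs: {1,2}, {3,4}, …, {41,42}.
Choosing 21 integers — say the 21 even numbers 2, 4, …, 42 — takes one from each pair and avoids the property.
Choosing 22 forces two into the same pair by pigeonhole, and those are consecutive. So 22.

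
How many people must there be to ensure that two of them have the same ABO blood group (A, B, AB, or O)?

There are 4 ABO blood groups acting as pigeonholes.
With 4 people we could place one in each, avoiding any repeat.
One more forces some class to hold 2, so 4 + 1 = 5.

5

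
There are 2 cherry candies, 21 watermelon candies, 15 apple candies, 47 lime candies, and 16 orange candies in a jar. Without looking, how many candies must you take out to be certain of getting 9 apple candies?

95

To avoid apple candies as long as possible, exhaust the other 4 flavors first.
The worst case draws every non-apple candy first: 2 + 21 + 47 + 16 = 86.
The next 9 draws are then forced to be apple, giving 86 + 9 = 95.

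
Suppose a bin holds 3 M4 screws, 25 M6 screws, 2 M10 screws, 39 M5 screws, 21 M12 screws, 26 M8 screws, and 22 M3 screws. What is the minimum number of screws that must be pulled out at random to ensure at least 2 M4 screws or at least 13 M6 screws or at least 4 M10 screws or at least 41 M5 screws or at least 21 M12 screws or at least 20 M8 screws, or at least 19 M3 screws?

112

The worst case stops just short of every target: 1 M4, 12 M6, all 2 M10, all 39 M5, 20 M12, 19 M8, 18 M3 — 1 + 12 + 2 + 39 + 20 + 19 + 18 = 111 screws.
One more screw must push some size to its target, so 111 + 1 = 112.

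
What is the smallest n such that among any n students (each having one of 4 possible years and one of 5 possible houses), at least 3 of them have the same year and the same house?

There are 4 × 5 = 20 (year, house) combinations acting as pigeonholes.
With 20 × 2 = 40 students we could place exactly 2 in each, with no (year, house) pair reaching 3.
One more forces some (year, house) pair to hold 3, so 40 + 1 = 41.

41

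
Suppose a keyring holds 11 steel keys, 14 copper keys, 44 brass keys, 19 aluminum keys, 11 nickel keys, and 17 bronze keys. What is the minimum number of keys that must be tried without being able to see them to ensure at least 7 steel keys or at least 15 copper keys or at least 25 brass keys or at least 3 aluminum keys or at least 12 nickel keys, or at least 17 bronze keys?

74

Each of the 6 types has its own threshold; avoid all of them simultaneously.
The worst case stops just short of every target: 6 steel, 14 copper, 24 brass, 2 aluminum, 11 nickel, 16 bronze — 6 + 14 + 24 + 2 + 11 + 16 = 73 keys.
One more key must push some type to its target, so 73 + 1 = 74.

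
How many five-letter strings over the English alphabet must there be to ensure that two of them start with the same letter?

27

There are 26 possible first letters acting as pigeonholes.
With 26 five-letter strings over the English alphabet we could place one in each, avoiding any repeat.
One more forces some class to hold 2, so 26 + 1 = 27.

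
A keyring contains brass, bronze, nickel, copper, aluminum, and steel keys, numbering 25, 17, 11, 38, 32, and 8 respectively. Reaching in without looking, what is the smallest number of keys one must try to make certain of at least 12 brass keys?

To avoid brass keys as long as possible, exhaust the other 5 types first.
The worst case draws every non-brass key first: 17 + 11 + 38 + 32 + 8 = 106.
The next 12 draws are then forced to be brass, giving 106 + 12 = 118.

118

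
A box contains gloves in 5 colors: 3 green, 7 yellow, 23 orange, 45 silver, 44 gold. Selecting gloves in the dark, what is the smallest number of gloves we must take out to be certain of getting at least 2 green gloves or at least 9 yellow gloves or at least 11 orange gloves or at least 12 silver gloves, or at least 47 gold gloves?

Each of the 5 colors has its own threshold; avoid all of them simultaneously.
The worst case stops just short of every target: 1 green, all 7 yellow, 10 orange, 11 silver, all 44 gold — 1 + 7 + 10 + 11 + 44 = 73 gloves.
One more glove must push some color to its target, so 73 + 1 = 74.

74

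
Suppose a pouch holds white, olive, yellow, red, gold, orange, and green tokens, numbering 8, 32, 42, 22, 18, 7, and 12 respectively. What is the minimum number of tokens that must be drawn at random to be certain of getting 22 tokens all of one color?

109

In the worst case we take at most 21 of each color, but all 8 white, all 18 gold, all 7 orange, and all 12 green (fewer than 21), giving 8 + 21 + 21 + 21 + 18 + 7 + 12 = 108.
One more token then forces some color to 22, so 108 + 1 = 109.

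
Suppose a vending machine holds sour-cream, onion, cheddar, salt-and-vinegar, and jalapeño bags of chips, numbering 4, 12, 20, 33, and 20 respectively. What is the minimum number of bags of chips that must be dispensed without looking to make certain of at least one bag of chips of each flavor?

The hardest flavor to obtain is sour-cream: we could draw every other bag of chips first — 89 − 4 = 85 bags of chips — without a single sour-cream one.
The next draw must be sour-cream, so 85 + 1 = 86.

86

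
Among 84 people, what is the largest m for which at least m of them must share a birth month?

7

There are 12 months of the year, which serve as the pigeonholes.
If each of the 12 months of the year held at most 6, the total would be at most 12 × 6 = 72 < 84, a contradiction.
So at least one holds ⌈84/12⌉ = 7.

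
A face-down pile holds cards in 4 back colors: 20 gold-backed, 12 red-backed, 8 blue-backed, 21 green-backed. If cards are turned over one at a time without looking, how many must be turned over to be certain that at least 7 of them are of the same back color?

25

The worst case takes 6 cards of each back color without reaching 7 of any: 4 × 6 = 24.
The next card must bring some back color to 7, so 24 + 1 = 25.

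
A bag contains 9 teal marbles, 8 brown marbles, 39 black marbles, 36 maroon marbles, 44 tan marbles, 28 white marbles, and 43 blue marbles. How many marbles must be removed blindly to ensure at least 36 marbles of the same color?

Treat the 7 colors as pigeonholes.
In the worst case we take at most 35 of each color, but all 9 teal, all 8 brown, and all 28 white (fewer than 35), giving 9 + 8 + 35 + 35 + 35 + 28 + 35 = 185.
One more marble then forces some color to 36, so 185 + 1 = 186.

186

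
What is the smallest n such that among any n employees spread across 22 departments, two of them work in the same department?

There are 22 departments acting as pigeonholes.
With 22 employees we could place one in each, avoiding any repeat.
One more forces some class to hold 2, so 22 + 1 = 23.

23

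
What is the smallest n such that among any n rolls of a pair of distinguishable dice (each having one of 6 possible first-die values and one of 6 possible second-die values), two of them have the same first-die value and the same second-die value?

There are 6 × 6 = 36 (first-die value, second-die value) combinations acting as pigeonholes.
With 36 rolls of a pair of distinguishable dice we could place one in each, avoiding any repeat.
One more forces some (first-die value, second-die value) pair to hold 2, so 36 + 1 = 37.

37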